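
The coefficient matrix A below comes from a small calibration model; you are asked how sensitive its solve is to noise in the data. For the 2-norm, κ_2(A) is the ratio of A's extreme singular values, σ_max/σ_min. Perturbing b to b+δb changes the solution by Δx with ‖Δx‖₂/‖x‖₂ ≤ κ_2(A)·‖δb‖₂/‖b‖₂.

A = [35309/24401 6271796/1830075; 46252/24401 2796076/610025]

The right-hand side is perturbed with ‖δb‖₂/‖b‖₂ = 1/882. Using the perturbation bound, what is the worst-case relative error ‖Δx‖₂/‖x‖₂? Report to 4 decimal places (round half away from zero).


0.3192

form AᵀA = [3385972985/595408801 121884633284/8931132015; 121884633284/8931132015 4387911761824/133966980225] with trace 30471927121/792704025 and determinant 14776336/792704025
char-poly roots: 961/25 and 15376/31708161
σ_max=√(961/25)=(31/5), σ_min=√(15376/31708161)=(124/5631) → κ = 281.5500
perturbation bound = 281.5500·1/882 = 0.3192


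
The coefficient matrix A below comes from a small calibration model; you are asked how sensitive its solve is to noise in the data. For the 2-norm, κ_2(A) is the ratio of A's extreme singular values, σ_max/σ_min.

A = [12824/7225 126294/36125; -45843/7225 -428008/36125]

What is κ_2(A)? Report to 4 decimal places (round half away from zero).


170.0000

M = AᵀA = [3625657/83521 33985224/417605; 33985224/417605 318625636/2088025]. tr(M)=1416149/7225, det(M)=9604/7225
solving λ² − 1416149/7225·λ + 9604/7225 = 0 gives λ = 196, 49/7225
so κ_2 = √(196 / (49/7225)) = 170.0000


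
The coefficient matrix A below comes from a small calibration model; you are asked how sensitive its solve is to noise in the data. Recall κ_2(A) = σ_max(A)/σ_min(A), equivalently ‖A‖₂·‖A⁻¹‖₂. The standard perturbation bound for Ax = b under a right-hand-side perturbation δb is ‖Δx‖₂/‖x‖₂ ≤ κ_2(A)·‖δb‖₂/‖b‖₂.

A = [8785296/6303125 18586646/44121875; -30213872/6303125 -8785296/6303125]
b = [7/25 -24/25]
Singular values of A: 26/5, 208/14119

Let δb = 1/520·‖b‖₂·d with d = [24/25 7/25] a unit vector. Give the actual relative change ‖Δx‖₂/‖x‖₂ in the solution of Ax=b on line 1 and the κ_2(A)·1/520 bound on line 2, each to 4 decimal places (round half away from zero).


from the listed singular values, σ₁ = 26/5, σ_n = 208/14119
κ = σ_max/σ_min = (26/5)/(208/14119) = 352.9750
worst-case relative error ≤ 352.9750 × 1/520 = 0.6788
solve Ax = b  →  x = [0.1846 0.0538]
‖b‖₂ = 1.0000 and ‖x‖₂ = 0.1923
with δb = [0.0018 0.0005], A·Δx = δb → ‖Δx‖ = 0.1305
relative error = 0.6788
so the bound is sharp here: realised error equals the bound

0.6788
0.6788


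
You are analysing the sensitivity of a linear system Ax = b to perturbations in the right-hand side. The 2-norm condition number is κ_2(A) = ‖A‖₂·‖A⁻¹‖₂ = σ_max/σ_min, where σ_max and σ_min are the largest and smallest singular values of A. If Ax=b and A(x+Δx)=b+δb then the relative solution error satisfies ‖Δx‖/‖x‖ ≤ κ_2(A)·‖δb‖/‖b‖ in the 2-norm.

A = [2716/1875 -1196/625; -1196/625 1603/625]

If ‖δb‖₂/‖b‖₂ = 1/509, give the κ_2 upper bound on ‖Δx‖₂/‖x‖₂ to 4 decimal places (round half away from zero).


0.5894

form AᵀA = [810016/140625 -359996/46875; -359996/46875 160001/15625] with trace 90001/5625 and determinant 16/5625
solving λ² − 90001/5625·λ + 16/5625 = 0 gives λ = 16, 1/5625
so κ_2 = √(16 / (1/5625)) = 300.0000
perturbation bound = 300.0000·1/509 = 0.5894


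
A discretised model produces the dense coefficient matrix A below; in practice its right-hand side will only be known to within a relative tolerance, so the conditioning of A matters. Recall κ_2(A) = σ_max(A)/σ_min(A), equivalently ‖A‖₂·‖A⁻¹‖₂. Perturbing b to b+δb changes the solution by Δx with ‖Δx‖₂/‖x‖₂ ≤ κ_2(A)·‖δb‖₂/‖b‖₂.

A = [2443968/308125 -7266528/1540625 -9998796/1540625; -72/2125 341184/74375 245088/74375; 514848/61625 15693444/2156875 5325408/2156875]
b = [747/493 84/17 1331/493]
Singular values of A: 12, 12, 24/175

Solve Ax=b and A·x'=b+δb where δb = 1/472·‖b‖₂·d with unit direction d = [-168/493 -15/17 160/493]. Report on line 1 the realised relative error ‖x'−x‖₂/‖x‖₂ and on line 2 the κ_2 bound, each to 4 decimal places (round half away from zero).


from the listed singular values, σ₁ = 12, σ_n = 24/175
κ = σ_max/σ_min = 12/(24/175) = 87.5000
κ_2(A)·‖δb‖/‖b‖ = 0.1854
solve Ax = b  →  x = [-7.9267 17.0420 -22.3060]
2-norm of b is 5.8310; of x, 29.1688
re-solving with b+δb shifts x by Δx of norm 0.0901
relative error = 0.0031
tightness: 0.0031 against a bound of 0.1854 (unrounded ratio ≈ 0.0167)

0.0031
0.1854


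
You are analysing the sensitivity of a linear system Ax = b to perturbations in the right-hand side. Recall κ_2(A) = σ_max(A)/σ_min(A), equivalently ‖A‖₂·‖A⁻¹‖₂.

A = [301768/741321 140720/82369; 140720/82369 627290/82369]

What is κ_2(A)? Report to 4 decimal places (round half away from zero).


AᵀA = [1008349504/326922561 497867360/36324729; 497867360/36324729 245862500/4036081]; tr = 12446884/194481, det = 6400/194481
solving λ² − 12446884/194481·λ + 6400/194481 = 0 gives λ = 64, 100/194481
κ_2(A) = √(λ_max/λ_min) = √(64 / (100/194481)) = 352.8000

352.8000


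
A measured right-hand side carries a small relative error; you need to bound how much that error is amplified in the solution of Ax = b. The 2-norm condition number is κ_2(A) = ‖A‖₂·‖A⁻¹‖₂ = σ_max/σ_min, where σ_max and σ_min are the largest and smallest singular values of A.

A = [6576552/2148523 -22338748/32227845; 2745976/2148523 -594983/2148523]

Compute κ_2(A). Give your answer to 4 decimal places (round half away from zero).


AᵀA = [300540949120/27314503441 -338104681288/136572517205; -338104681288/136572517205 3424087192441/6145763274225]; tr = 42264009961/3656016225, det = 5345344/3656016225
λ_max, λ_min = (42264009961/3656016225 ± √1786168367325938395921/13366454637463250625)/2 = 289/25, 18496/146240649
σ_max=√(289/25)=(17/5), σ_min=√(18496/146240649)=(136/12093) → κ = 302.3250

302.3250


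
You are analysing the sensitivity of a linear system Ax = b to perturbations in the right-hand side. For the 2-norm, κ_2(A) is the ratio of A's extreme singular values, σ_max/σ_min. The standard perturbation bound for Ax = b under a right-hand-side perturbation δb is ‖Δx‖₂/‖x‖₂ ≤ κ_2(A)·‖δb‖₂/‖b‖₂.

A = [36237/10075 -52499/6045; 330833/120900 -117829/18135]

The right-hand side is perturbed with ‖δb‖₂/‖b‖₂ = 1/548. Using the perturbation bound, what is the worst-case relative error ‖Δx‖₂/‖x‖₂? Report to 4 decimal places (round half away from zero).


0.6364

form AᵀA = [918583933/44974800 -330671837/6746220; -330671837/6746220 119043010/1011933] with trace 4298804569/31136400 and determinant 4879681/31136400
eigenvalues of AᵀA: λ = (tr ± √(tr²−4·det))/2 = 2209/16, 2209/1946025
so κ_2 = √((2209/16) / (2209/1946025)) = 348.7500
κ_2(A)·‖δb‖/‖b‖ = 0.6364


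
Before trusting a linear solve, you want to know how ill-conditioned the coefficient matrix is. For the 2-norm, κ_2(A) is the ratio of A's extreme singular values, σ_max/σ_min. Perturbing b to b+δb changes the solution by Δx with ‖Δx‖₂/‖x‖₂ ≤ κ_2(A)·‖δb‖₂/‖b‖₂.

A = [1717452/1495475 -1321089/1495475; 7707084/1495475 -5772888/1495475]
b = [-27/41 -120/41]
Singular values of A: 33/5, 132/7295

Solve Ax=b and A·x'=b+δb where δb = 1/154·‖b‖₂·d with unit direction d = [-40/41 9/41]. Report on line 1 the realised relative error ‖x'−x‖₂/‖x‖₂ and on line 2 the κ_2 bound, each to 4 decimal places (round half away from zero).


2.3685
2.3685

from the listed singular values, σ₁ = 33/5, σ_n = 132/7295
κ = σ_max/σ_min = (33/5)/(132/7295) = 364.7500
worst-case relative error ≤ 364.7500 × 1/154 = 2.3685
solve Ax = b  →  x = [-0.3636 0.2727]
‖b‖ = 3.0000, ‖x‖ = 0.4545
re-solving with b+δb shifts x by Δx of norm 1.0766
relative error = 2.3685
so the bound is sharp here: realised error equals the bound


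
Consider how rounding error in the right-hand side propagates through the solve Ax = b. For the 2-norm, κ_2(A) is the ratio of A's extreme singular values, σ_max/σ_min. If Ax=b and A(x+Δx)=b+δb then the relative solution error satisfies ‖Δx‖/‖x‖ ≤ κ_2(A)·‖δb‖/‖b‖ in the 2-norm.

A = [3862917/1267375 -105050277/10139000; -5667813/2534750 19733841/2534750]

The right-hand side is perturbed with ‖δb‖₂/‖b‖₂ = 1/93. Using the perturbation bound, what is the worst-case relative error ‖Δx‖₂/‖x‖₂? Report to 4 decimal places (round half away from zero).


AᵀA = [3672504607941/256998302500 -25179837679899/513996605000; -25179837679899/513996605000 690654095503569/4111972840000]; tr = 1199062670769/6579156544, det = 8303765625/26316626176
eigenvalues of AᵀA: λ = (tr ± √(tr²−4·det))/2 = 729/4, 11390625/6579156544
so κ_2 = √((729/4) / (11390625/6579156544)) = 324.4480
bound on ‖Δx‖/‖x‖: κ·ε = 324.4480·1/93 = 3.4887

3.4887


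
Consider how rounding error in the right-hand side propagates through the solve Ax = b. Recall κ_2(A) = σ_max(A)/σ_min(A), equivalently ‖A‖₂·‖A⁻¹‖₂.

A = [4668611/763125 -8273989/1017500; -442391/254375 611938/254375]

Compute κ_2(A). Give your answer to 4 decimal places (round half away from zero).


AᵀA = [37691706946/931775625 -67002602279/1242367500; -67002602279/1242367500 119120614121/1656490000]; tr = 67006113529/596336400, det = 7890481/23853456
char-poly roots: 2809/25 and 70225/23853456
κ = σ_max/σ_min = (53/5)/(265/4884) = 195.3600

195.3600


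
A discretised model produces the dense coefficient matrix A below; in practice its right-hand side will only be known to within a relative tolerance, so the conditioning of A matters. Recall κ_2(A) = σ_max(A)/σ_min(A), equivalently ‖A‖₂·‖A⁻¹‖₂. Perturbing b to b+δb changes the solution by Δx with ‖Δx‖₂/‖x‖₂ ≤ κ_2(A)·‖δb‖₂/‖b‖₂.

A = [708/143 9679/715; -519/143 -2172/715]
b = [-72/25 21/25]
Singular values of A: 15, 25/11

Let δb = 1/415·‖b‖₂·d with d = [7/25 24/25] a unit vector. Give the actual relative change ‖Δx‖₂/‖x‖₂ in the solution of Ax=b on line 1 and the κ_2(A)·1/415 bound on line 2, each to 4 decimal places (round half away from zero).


0.0159
0.0159

largest singular value 15, smallest 25/11
condition number: 15 ÷ (25/11) = 6.6000
worst-case relative error ≤ 6.6000 × 1/415 = 0.0159
solve Ax = b  →  x = [-0.0769 -0.1846]
‖b‖₂ = 3.0000 and ‖x‖₂ = 0.2000
re-solving with b+δb shifts x by Δx of norm 0.0032
dividing the unrounded norms, ‖Δx‖/‖x‖ = 0.0159
tightness: 0.0159 against a bound of 0.0159; the bound is attained (ratio 1)


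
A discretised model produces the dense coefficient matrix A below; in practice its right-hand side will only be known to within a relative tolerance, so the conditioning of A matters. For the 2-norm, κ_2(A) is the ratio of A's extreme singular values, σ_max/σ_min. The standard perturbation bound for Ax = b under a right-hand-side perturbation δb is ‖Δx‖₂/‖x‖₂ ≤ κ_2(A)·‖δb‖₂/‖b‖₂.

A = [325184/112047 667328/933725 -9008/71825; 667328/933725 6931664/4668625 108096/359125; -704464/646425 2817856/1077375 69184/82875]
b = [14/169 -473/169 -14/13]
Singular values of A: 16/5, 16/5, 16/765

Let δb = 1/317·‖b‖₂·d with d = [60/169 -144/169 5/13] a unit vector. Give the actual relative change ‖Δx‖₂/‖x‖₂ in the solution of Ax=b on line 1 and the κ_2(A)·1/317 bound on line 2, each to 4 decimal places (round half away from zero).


0.0047
0.4826

largest singular value 16/5, smallest 16/765
condition number: (16/5) ÷ (16/765) = 153.0000
κ_2(A)·‖δb‖/‖b‖ = 0.4826
solve Ax = b  →  x = [10.2404 -25.3894 91.6250]
2-norm of b is 3.0000; of x, 95.6276
δb = ε·‖b‖·d = [0.0034 -0.0081 0.0036]; solving A·Δx = δb gives ‖Δx‖ = 0.4525
relative error = 0.0047
tightness: 0.0047 against a bound of 0.4826 (unrounded ratio ≈ 0.0098)


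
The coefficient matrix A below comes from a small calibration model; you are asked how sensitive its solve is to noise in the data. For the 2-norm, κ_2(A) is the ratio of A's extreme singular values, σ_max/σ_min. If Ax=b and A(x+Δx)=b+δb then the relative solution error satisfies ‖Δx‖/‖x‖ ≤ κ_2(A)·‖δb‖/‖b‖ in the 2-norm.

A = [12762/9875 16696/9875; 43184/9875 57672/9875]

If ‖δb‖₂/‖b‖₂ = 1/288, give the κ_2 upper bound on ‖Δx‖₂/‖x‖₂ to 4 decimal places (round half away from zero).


AᵀA = [16221812/780125 21628656/780125; 21628656/780125 28838528/780125]; tr = 9012068/156025, det = 92416/3900625
eigenvalues of AᵀA: λ = (tr ± √(tr²−4·det))/2 = 1444/25, 64/156025
so κ_2 = √((1444/25) / (64/156025)) = 375.2500
worst-case relative error ≤ 375.2500 × 1/288 = 1.3030

1.3030


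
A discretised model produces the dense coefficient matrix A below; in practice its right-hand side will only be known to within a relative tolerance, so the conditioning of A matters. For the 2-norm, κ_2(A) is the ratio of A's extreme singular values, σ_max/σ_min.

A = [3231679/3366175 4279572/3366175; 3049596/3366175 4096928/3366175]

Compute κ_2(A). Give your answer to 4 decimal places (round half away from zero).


M = AᵀA = [23476557577/13473405625 31301044236/13473405625; 31301044236/13473405625 41735500048/13473405625]. tr(M)=521696461/107787245, det(M)=3748096/13473405625
char-poly roots: 121/25 and 30976/538936225
κ_2(A) = √(λ_max/λ_min) = √((121/25) / (30976/538936225)) = 290.1875

290.1875


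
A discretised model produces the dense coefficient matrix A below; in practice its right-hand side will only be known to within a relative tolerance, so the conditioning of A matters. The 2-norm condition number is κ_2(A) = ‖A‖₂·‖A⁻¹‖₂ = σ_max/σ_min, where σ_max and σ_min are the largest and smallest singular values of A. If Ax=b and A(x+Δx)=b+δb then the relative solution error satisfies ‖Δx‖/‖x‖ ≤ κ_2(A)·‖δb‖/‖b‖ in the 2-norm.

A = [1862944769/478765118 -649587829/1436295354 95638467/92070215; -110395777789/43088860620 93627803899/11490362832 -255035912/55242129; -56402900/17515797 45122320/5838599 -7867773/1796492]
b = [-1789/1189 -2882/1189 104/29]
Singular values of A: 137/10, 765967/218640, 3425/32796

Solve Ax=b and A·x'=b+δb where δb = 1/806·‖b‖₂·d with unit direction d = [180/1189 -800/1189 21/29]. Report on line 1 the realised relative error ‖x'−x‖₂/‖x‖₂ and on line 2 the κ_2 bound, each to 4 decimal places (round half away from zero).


0.0014
0.1628

σ_max = 137/10, σ_min = 3425/32796
κ_2(A) = (137/10) / (3425/32796) = 131.1840
bound on ‖Δx‖/‖x‖: κ·ε = 131.1840·1/806 = 0.1628
solve Ax = b  →  x = [-7.4842 16.4778 33.7614]
‖b‖ = 4.5826, ‖x‖ = 38.3062
Δx = A⁻¹·δb where δb = 1/806·4.5826·d; ‖Δx‖ = 0.0544
dividing the unrounded norms, ‖Δx‖/‖x‖ = 0.0014
realised/bound (from unrounded values) ≈ 0.0087


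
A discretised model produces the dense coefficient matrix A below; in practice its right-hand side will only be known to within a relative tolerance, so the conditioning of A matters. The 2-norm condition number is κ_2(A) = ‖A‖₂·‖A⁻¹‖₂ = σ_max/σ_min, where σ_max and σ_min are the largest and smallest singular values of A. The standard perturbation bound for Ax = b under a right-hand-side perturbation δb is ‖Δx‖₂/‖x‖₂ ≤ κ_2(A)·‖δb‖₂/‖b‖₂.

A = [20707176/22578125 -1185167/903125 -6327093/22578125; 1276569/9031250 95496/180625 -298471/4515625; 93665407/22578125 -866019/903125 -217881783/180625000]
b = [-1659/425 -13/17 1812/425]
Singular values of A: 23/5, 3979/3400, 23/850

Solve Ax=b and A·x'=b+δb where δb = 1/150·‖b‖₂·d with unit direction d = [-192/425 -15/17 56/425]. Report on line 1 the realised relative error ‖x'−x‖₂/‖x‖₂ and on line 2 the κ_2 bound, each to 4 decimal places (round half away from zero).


σ_max = 23/5, σ_min = 23/850
κ = σ_max/σ_min = (23/5)/(23/850) = 170.0000
bound on ‖Δx‖/‖x‖: κ·ε = 170.0000·1/150 = 1.1333
solve Ax = b  →  x = [32.5633 3.0986 105.9915]
‖b‖ = 5.8310, ‖x‖ = 110.9242
with δb = [-0.0176 -0.0343 0.0051], A·Δx = δb → ‖Δx‖ = 1.4366
realised ‖Δx‖/‖x‖ = 0.0130
tightness: 0.0130 against a bound of 1.1333 (unrounded ratio ≈ 0.0114)

0.0130
1.1333


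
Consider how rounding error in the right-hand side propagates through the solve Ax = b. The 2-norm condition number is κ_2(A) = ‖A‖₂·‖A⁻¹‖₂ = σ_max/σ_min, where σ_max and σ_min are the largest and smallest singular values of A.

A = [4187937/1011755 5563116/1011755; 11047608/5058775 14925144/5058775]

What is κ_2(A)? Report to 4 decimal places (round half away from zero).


M = AᵀA = [1939515745401/88550880625 2585939873868/88550880625; 2585939873868/88550880625 3447980671824/88550880625]. tr(M)=215499856689/3542035225, det(M)=148060224/3542035225
eigenvalues of AᵀA: λ = (tr ± √(tr²−4·det))/2 = 1521/25, 97344/141681409
σ_max=√(1521/25)=(39/5), σ_min=√(97344/141681409)=(312/11903) → κ = 297.5750

297.5750


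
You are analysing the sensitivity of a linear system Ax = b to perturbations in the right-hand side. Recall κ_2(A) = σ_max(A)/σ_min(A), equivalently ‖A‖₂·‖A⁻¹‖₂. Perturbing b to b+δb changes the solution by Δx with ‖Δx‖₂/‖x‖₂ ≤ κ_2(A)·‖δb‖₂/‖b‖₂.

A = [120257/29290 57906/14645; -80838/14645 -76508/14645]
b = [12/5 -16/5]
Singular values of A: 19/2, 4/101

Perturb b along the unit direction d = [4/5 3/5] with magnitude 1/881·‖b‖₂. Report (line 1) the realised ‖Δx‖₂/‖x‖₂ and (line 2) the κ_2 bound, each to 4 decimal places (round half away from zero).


from the listed singular values, σ₁ = 19/2, σ_n = 4/101
κ_2(A) = (19/2) / (4/101) = 239.8750
κ_2(A)·‖δb‖/‖b‖ = 0.2723
solve Ax = b  →  x = [0.3049 0.2904]
2-norm of b is 4.0000; of x, 0.4211
Δx = A⁻¹·δb where δb = 1/881·4.0000·d; ‖Δx‖ = 0.1146
dividing the unrounded norms, ‖Δx‖/‖x‖ = 0.2723
realised/bound = 1 exactly: the bound is attained for this b and d

0.2723
0.2723


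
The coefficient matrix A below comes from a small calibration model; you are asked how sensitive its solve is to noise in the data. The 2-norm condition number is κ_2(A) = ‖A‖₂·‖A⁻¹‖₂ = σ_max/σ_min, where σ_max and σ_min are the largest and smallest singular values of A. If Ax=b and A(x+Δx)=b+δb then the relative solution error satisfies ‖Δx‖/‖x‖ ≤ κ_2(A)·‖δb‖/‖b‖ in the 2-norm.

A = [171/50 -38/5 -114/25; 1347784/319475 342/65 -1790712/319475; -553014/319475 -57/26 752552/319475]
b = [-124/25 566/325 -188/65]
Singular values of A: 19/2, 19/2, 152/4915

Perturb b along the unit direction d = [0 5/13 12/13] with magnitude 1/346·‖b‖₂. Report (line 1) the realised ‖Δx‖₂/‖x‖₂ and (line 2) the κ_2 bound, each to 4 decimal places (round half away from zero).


from the listed singular values, σ₁ = 19/2, σ_n = 152/4915
condition number: (19/2) ÷ (152/4915) = 307.1875
worst-case relative error ≤ 307.1875 × 1/346 = 0.8878
solve Ax = b  →  x = [-51.7874 0.5895 -38.7353]
‖b‖₂ = 6.0000 and ‖x‖₂ = 64.6738
δb = ε·‖b‖·d = [0.0000 0.0067 0.0160]; solving A·Δx = δb gives ‖Δx‖ = 0.5607
dividing the unrounded norms, ‖Δx‖/‖x‖ = 0.0087
realised/bound (from unrounded values) ≈ 0.0098

0.0087
0.8878


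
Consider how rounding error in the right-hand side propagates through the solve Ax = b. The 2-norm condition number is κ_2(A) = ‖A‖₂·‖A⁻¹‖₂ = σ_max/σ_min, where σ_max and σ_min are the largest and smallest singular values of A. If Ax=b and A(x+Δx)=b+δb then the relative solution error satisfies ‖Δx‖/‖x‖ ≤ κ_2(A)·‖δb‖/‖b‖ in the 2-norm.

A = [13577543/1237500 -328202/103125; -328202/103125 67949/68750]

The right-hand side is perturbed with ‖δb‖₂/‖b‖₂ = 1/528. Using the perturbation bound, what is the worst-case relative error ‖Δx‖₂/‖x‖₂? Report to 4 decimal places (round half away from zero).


M = AᵀA = [319777372033/2450250000 -3886075781/102093750; -3886075781/102093750 755871697/68062500]. tr(M)=111036401/784080, det(M)=200533921/392040000
λ_max, λ_min = (111036401/784080 ± √308195611748464489/15369536160000)/2 = 14161/100, 14161/3920400
σ_max=√(14161/100)=(119/10), σ_min=√(14161/3920400)=(119/1980) → κ = 198.0000
κ_2(A)·‖δb‖/‖b‖ = 0.3750

0.3750


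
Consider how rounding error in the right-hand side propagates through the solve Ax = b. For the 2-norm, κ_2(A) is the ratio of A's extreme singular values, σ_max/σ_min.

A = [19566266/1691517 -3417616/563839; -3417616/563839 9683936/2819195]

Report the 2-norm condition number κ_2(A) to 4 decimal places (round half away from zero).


73.1625

M = AᵀA = [99320101220/582379353 -88263350816/970632255; -88263350816/970632255 78522510592/1617720425]. tr(M)=187629713284/856440225, det(M)=7676563456/856440225
solving λ² − 187629713284/856440225·λ + 7676563456/856440225 = 0 gives λ = 5476/25, 1401856/34257609
so κ_2 = √((5476/25) / (1401856/34257609)) = 73.1625


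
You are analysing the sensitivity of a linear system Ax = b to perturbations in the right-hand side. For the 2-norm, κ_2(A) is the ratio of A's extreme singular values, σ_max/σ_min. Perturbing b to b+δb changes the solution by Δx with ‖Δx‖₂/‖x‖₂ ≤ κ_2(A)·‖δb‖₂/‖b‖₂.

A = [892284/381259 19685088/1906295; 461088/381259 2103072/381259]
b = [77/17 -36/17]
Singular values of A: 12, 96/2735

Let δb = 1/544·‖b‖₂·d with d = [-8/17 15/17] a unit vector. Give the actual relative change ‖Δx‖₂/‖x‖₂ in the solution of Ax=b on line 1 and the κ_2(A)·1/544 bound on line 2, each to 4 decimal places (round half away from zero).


0.0023
0.6284

from the listed singular values, σ₁ = 12, σ_n = 96/2735
κ_2(A) = 12 / (96/2735) = 341.8750
worst-case relative error ≤ 341.8750 × 1/544 = 0.6284
solve Ax = b  →  x = [111.2337 -24.7713]
2-norm of b is 5.0000; of x, 113.9586
Δx = A⁻¹·δb where δb = 1/544·5.0000·d; ‖Δx‖ = 0.2619
dividing the unrounded norms, ‖Δx‖/‖x‖ = 0.0023
tightness: 0.0023 against a bound of 0.6284 (unrounded ratio ≈ 0.0037)


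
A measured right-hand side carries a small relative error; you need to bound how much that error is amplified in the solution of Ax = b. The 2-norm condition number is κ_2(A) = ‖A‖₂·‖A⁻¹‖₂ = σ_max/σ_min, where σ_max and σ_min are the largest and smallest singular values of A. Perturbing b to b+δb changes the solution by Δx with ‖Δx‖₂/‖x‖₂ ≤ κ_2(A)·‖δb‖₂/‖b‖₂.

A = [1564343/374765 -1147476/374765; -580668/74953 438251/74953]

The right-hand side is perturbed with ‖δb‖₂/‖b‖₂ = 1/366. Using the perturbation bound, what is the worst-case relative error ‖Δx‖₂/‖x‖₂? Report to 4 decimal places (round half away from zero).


0.4819

form AᵀA = [37635128641/485982025 -28224928512/485982025; -28224928512/485982025 21170587009/485982025] with trace 2352228626/19439281 and determinant 9150625/19439281
char-poly roots: 121 and 75625/19439281
σ_max=√121=11, σ_min=√(75625/19439281)=(275/4409) → κ = 176.3600
κ_2(A)·‖δb‖/‖b‖ = 0.4819


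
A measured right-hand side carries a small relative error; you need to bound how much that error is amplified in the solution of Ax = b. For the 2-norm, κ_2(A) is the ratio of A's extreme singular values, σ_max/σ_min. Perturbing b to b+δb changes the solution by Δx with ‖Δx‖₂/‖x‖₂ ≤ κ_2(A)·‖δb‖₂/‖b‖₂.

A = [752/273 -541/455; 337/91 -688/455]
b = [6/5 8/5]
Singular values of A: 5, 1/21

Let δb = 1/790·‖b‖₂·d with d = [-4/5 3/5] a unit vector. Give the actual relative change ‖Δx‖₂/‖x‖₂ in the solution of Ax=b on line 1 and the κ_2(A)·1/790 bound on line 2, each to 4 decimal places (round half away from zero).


σ_max = 5, σ_min = 1/21
κ_2(A) = 5 / (1/21) = 105.0000
worst-case relative error ≤ 105.0000 × 1/790 = 0.1329
solve Ax = b  →  x = [0.3692 -0.1538]
2-norm of b is 2.0000; of x, 0.4000
Δx = A⁻¹·δb where δb = 1/790·2.0000·d; ‖Δx‖ = 0.0532
dividing the unrounded norms, ‖Δx‖/‖x‖ = 0.1329
so the bound is sharp here: realised error equals the bound

0.1329
0.1329


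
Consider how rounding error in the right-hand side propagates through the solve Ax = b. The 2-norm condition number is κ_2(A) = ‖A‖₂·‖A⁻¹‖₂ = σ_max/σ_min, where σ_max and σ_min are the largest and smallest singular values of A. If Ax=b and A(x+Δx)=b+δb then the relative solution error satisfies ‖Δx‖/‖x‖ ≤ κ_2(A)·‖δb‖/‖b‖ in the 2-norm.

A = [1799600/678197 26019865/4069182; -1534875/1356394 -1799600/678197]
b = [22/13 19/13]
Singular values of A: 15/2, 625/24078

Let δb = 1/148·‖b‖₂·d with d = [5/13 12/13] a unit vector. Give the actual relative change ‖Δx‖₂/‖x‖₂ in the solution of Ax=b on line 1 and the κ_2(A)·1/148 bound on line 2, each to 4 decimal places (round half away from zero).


largest singular value 15/2, smallest 625/24078
condition number: (15/2) ÷ (625/24078) = 288.9360
worst-case relative error ≤ 288.9360 × 1/148 = 1.9523
solve Ax = b  →  x = [-71.0714 29.7575]
‖b‖₂ = 2.2361 and ‖x‖₂ = 77.0497
Δx = A⁻¹·δb where δb = 1/148·2.2361·d; ‖Δx‖ = 0.5821
relative error = 0.0076
so the bound overstates the realised error by a factor of ≈ 258.4326 (computed from the unrounded values)

0.0076
1.9523


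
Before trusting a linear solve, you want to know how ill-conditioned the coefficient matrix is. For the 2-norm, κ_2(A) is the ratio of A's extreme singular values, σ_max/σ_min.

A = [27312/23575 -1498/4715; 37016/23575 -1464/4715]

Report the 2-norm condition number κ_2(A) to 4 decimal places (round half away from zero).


AᵀA = [84645184/22231225 -3804192/4446245; -3804192/4446245 175492/889249]; tr = 52964/13225, det = 256/13225
solving λ² − 52964/13225·λ + 256/13225 = 0 gives λ = 4, 64/13225
κ_2(A) = √(λ_max/λ_min) = √(4 / (64/13225)) = 28.7500

28.7500


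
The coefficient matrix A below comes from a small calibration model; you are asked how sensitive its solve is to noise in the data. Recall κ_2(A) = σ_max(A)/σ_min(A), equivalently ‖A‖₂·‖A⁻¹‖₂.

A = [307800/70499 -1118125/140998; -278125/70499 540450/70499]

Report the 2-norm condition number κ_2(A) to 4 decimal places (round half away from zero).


AᵀA = [204630625/5909761 -383343750/5909761; -383343750/5909761 2875800625/23639044]; tr = 12783125/81796, det = 390625/81796
eigenvalues of AᵀA: λ = (tr ± √(tr²−4·det))/2 = 625/4, 625/20449
σ_max=√(625/4)=(25/2), σ_min=√(625/20449)=(25/143) → κ = 71.5000

71.5000


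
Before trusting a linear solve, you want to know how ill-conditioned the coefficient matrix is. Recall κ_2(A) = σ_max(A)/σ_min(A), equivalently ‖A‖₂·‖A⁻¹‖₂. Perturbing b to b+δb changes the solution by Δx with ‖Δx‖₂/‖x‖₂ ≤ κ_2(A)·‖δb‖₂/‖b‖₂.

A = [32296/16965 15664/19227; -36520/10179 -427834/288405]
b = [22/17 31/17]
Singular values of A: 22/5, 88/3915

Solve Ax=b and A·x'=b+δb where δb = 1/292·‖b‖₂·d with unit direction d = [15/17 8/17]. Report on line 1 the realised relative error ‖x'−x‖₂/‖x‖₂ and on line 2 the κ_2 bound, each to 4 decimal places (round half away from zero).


0.0038
0.6704

σ_max = 22/5, σ_min = 88/3915
κ_2(A) = (22/5) / (88/3915) = 195.7500
perturbation bound = 195.7500·1/292 = 0.6704
solve Ax = b  →  x = [-34.4318 82.0455]
‖b‖ = 2.2361, ‖x‖ = 88.9776
with δb = [0.0068 0.0036], A·Δx = δb → ‖Δx‖ = 0.3407
realised ‖Δx‖/‖x‖ = 0.0038
realised/bound (from unrounded values) ≈ 0.0057


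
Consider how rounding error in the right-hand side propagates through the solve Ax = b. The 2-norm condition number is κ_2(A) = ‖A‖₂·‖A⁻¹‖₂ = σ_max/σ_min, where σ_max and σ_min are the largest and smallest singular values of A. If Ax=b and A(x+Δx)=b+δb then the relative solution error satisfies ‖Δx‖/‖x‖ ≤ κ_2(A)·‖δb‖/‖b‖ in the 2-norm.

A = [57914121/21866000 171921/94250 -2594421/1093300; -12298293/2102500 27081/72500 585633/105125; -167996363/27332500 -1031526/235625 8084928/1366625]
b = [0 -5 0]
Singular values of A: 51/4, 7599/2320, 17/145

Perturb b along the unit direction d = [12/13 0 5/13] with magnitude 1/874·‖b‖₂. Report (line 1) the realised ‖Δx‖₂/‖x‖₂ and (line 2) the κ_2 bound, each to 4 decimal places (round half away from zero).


0.0392
0.1244

largest singular value 51/4, smallest 17/145
condition number: (51/4) ÷ (17/145) = 108.7500
κ_2(A)·‖δb‖/‖b‖ = 0.1244
solve Ax = b  →  x = [0.4112 -1.1065 -0.3916]
‖b‖ = 5.0000, ‖x‖ = 1.2437
re-solving with b+δb shifts x by Δx of norm 0.0488
dividing the unrounded norms, ‖Δx‖/‖x‖ = 0.0392
tightness: 0.0392 against a bound of 0.1244 (unrounded ratio ≈ 0.3153)


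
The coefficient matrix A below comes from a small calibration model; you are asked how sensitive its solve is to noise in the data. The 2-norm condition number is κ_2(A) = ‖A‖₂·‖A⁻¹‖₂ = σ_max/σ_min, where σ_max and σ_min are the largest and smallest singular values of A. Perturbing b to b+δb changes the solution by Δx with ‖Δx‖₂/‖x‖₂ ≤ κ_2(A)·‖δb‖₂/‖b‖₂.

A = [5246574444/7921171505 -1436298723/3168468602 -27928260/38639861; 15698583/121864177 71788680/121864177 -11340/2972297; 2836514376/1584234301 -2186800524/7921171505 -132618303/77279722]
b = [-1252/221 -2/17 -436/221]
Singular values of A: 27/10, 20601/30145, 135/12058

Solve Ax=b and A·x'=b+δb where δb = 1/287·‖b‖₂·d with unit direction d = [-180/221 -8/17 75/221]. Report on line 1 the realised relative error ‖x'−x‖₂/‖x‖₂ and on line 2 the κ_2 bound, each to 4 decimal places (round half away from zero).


0.0052
0.8403

σ_max = 27/10, σ_min = 135/12058
κ = σ_max/σ_min = (27/10)/(135/12058) = 241.1600
κ_2(A)·‖δb‖/‖b‖ = 0.8403
solve Ax = b  →  x = [239.9820 -50.9962 259.7374]
‖b‖ = 6.0000, ‖x‖ = 357.2891
δb = ε·‖b‖·d = [-0.0170 -0.0098 0.0071]; solving A·Δx = δb gives ‖Δx‖ = 1.8673
dividing the unrounded norms, ‖Δx‖/‖x‖ = 0.0052
so the bound overstates the realised error by a factor of ≈ 160.7801 (computed from the unrounded values)


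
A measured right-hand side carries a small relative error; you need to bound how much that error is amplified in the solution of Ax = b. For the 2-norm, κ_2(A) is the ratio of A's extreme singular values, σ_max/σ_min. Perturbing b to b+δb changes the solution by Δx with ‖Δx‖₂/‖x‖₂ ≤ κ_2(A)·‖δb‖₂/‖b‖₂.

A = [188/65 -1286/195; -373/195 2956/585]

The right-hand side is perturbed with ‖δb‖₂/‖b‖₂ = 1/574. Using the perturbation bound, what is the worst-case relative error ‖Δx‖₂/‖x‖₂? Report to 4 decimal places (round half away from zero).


M = AᵀA = [18289/1521 -131140/4563; -131140/4563 944884/13689]. tr(M)=6565/81, det(M)=4
solving λ² − 6565/81·λ + 4 = 0 gives λ = 81, 4/81
κ = σ_max/σ_min = 9/(2/9) = 40.5000
worst-case relative error ≤ 40.5000 × 1/574 = 0.0706

0.0706


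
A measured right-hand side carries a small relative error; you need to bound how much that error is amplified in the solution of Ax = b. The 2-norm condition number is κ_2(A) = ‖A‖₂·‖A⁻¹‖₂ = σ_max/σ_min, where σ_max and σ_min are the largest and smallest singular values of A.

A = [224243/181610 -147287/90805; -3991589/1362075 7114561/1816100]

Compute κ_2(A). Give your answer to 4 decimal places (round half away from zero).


AᵀA = [444054666661/43911202500 -197352752891/14637067500; -197352752891/14637067500 350854215209/19516090000]; tr = 197356264141/7025792400, det = 7890481/1124126784
char-poly roots: 2809/100 and 70225/281031696
κ_2(A) = √(λ_max/λ_min) = √((2809/100) / (70225/281031696)) = 335.2800

335.2800


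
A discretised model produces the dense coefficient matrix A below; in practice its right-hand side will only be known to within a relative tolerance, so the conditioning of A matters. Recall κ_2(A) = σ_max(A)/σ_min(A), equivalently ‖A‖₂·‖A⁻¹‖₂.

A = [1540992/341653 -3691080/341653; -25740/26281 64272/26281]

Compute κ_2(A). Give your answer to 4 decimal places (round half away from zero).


form AᵀA = [1479254544/69438889 -3549977280/69438889; -3549977280/69438889 8520042816/69438889] with trace 59167440/410881 and determinant 82944/410881
λ_max, λ_min = (59167440/410881 ± √3500649635698944/168823196161)/2 = 144, 576/410881
κ_2(A) = √(λ_max/λ_min) = √(144 / (576/410881)) = 320.5000

320.5000


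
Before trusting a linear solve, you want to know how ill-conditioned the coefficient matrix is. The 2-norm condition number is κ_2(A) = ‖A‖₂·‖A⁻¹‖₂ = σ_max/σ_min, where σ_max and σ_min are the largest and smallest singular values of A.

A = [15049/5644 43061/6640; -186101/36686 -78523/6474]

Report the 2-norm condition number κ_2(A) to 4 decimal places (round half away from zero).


398.4000

M = AᵀA = [611792957/18627856 88094433839/1117671360; 88094433839/1117671360 12685692272041/67060281600]. tr(M)=88095543889/396806400, det(M)=492884401/1587225600
solving λ² − 88095543889/396806400·λ + 492884401/1587225600 = 0 gives λ = 22201/100, 22201/15872256
κ_2(A) = √(λ_max/λ_min) = √((22201/100) / (22201/15872256)) = 398.4000


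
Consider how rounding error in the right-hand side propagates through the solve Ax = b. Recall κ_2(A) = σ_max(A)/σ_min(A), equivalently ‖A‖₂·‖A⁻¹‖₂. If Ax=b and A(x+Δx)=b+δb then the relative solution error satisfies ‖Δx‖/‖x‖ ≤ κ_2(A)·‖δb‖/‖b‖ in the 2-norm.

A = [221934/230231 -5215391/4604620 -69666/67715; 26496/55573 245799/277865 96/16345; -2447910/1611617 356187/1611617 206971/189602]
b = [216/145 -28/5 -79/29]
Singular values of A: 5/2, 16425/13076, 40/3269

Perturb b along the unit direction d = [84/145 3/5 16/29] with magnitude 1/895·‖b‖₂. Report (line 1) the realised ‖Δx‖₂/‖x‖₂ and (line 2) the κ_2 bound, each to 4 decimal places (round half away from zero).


from the listed singular values, σ₁ = 5/2, σ_n = 40/3269
κ_2(A) = (5/2) / (40/3269) = 204.3125
κ_2(A)·‖δb‖/‖b‖ = 0.2283
solve Ax = b  →  x = [-173.7162 89.0396 -262.2400]
‖b‖ = 6.4031, ‖x‖ = 326.9177
re-solving with b+δb shifts x by Δx of norm 0.5847
dividing the unrounded norms, ‖Δx‖/‖x‖ = 0.0018
so the bound overstates the realised error by a factor of ≈ 127.6399 (computed from the unrounded values)

0.0018
0.2283


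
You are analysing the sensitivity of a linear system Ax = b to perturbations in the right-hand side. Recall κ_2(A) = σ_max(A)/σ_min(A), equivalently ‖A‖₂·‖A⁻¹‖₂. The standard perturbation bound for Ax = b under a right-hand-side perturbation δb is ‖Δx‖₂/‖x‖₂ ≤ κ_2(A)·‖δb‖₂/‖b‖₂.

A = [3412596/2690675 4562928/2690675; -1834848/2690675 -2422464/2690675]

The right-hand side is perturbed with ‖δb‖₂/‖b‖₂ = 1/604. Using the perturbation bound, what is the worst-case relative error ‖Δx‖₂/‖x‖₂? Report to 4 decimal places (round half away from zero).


form AᵀA = [10389258576/5010195125 13852099008/5010195125; 13852099008/5010195125 18469649664/5010195125] with trace 5771781648/1002039025 and determinant 5308416/25050975625
solving λ² − 5771781648/1002039025·λ + 5308416/25050975625 = 0 gives λ = 144/25, 36864/1002039025
σ_max=√(144/25)=(12/5), σ_min=√(36864/1002039025)=(192/31655) → κ = 395.6875
perturbation bound = 395.6875·1/604 = 0.6551

0.6551


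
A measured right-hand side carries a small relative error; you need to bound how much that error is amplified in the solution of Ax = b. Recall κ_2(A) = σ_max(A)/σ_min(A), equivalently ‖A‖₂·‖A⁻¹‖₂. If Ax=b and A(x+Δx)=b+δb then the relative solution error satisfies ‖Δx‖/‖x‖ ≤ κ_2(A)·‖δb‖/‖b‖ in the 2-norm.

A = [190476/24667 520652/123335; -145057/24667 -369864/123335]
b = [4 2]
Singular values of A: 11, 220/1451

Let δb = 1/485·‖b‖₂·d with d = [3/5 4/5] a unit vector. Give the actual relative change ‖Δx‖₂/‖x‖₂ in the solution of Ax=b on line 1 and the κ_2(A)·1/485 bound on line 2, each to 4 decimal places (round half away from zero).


0.0023
0.1496

largest singular value 11, smallest 220/1451
κ_2(A) = 11 / (220/1451) = 72.5500
bound on ‖Δx‖/‖x‖: κ·ε = 72.5500·1/485 = 0.1496
solve Ax = b  →  x = [-12.2545 23.3636]
‖b‖₂ = 4.4721 and ‖x‖₂ = 26.3824
δb = ε·‖b‖·d = [0.0055 0.0074]; solving A·Δx = δb gives ‖Δx‖ = 0.0608
dividing the unrounded norms, ‖Δx‖/‖x‖ = 0.0023
tightness: 0.0023 against a bound of 0.1496 (unrounded ratio ≈ 0.0154)


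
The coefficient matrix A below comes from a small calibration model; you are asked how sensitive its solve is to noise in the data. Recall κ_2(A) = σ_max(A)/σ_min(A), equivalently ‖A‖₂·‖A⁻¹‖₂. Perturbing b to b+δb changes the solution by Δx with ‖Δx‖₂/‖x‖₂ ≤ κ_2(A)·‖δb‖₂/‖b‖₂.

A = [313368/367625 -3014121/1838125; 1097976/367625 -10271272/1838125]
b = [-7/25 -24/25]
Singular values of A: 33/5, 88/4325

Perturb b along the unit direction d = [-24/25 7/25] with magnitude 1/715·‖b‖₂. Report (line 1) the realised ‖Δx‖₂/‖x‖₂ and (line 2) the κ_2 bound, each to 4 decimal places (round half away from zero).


0.4537
0.4537

largest singular value 33/5, smallest 88/4325
condition number: (33/5) ÷ (88/4325) = 324.3750
perturbation bound = 324.3750·1/715 = 0.4537
solve Ax = b  →  x = [-0.0713 0.1337]
2-norm of b is 1.0000; of x, 0.1515
Δx = A⁻¹·δb where δb = 1/715·1.0000·d; ‖Δx‖ = 0.0687
realised ‖Δx‖/‖x‖ = 0.4537
realised/bound = 1 exactly: the bound is attained for this b and d


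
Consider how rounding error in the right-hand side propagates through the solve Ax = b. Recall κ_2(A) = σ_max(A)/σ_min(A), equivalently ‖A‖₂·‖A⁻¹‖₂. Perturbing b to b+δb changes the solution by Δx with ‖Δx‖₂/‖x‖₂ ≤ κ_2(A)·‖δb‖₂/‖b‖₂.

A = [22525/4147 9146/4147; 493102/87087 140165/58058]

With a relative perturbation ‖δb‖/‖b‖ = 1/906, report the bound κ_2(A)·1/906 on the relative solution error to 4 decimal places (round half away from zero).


AᵀA = [555175069/9018009 77100865/3006003; 77100865/3006003 42855521/4008004]; tr = 15422485/213444, det = 83521/213444
solving λ² − 15422485/213444·λ + 83521/213444 = 0 gives λ = 289/4, 289/53361
σ_max=√(289/4)=(17/2), σ_min=√(289/53361)=(17/231) → κ = 115.5000
perturbation bound = 115.5000·1/906 = 0.1275

0.1275


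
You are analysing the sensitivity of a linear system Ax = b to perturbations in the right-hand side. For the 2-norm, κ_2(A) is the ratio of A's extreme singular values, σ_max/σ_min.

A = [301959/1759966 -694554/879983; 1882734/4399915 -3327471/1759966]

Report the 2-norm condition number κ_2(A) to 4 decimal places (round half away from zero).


M = AᵀA = [97385977521/458207148100 -21637209888/22910357405; -21637209888/22910357405 76933043145/18328285924]. tr(M)=601044633/136290050, det(M)=194481/1090320400
solving λ² − 601044633/136290050·λ + 194481/1090320400 = 0 gives λ = 441/100, 441/10903204
κ = σ_max/σ_min = (21/10)/(21/3302) = 330.2000

330.2000


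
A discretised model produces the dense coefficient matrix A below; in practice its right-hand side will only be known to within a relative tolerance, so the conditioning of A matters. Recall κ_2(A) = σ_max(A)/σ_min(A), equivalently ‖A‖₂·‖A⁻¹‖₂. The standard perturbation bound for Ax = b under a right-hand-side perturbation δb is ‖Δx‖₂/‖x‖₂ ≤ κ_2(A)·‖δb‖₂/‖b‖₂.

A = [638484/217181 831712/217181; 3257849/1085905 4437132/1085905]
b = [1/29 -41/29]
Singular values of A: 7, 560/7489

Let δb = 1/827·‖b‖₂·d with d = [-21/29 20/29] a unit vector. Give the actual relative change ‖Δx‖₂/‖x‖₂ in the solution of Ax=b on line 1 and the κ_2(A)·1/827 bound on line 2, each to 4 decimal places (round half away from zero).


0.0017
0.1132

largest singular value 7, smallest 560/7489
κ = σ_max/σ_min = 7/(560/7489) = 93.6125
bound on ‖Δx‖/‖x‖: κ·ε = 93.6125·1/827 = 0.1132
solve Ax = b  →  x = [10.6129 -8.1382]
‖b‖₂ = 1.4142 and ‖x‖₂ = 13.3740
re-solving with b+δb shifts x by Δx of norm 0.0229
realised ‖Δx‖/‖x‖ = 0.0017
tightness: 0.0017 against a bound of 0.1132 (unrounded ratio ≈ 0.0151)
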